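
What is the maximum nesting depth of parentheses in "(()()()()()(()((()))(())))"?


Input: "(()()()()()(()((()))(())))"
Tracking depth:
  Position 0 '(': depth becomes 1
  Position 1 '(': depth becomes 2
  Position 2 ')': depth becomes 1
  Position 3 '(': depth becomes 2
  Position 4 ')': depth becomes 1
  Position 5 '(': depth becomes 2
  Position 6 ')': depth becomes 1
  Position 7 '(': depth becomes 2
  Position 8 ')': depth becomes 1
  Position 9 '(': depth becomes 2
  Position 10 ')': depth becomes 1
  Position 11 '(': depth becomes 2
  Position 12 '(': depth becomes 3
  Position 13 ')': depth becomes 2
  Position 14 '(': depth becomes 3
  Position 15 '(': depth becomes 4
  Position 16 '(': depth becomes 5
  Position 17 ')': depth becomes 4
  Position 18 ')': depth becomes 3
  Position 19 ')': depth becomes 2
  Position 20 '(': depth becomes 3
  Position 21 '(': depth becomes 4
  Position 22 ')': depth becomes 3
  Position 23 ')': depth becomes 2
  Position 24 ')': depth becomes 1
  Position 25 ')': depth becomes 0
Maximum depth reached: 5

5


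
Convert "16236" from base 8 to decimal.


Input: "16236" in base 8
Positional expansion:
  Digit '1' (value 1) x 8^4 = 4096
  Digit '6' (value 6) x 8^3 = 3072
  Digit '2' (value 2) x 8^2 = 128
  Digit '3' (value 3) x 8^1 = 24
  Digit '6' (value 6) x 8^0 = 6
Sum = 7326

7326


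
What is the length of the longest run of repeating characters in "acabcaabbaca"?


Input: "acabcaabbaca"
Scanning for longest run:
  Position 1 ('c'): new char, reset run to 1
  Position 2 ('a'): new char, reset run to 1
  Position 3 ('b'): new char, reset run to 1
  Position 4 ('c'): new char, reset run to 1
  Position 5 ('a'): new char, reset run to 1
  Position 6 ('a'): continues run of 'a', length=2
  Position 7 ('b'): new char, reset run to 1
  Position 8 ('b'): continues run of 'b', length=2
  Position 9 ('a'): new char, reset run to 1
  Position 10 ('c'): new char, reset run to 1
  Position 11 ('a'): new char, reset run to 1
Longest run: 'a' with length 2

2


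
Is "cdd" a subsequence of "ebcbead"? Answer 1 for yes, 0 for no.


Check if "cdd" is a subsequence of "ebcbead"
Greedy scan:
  Position 0 ('e'): no match needed
  Position 1 ('b'): no match needed
  Position 2 ('c'): matches sub[0] = 'c'
  Position 3 ('b'): no match needed
  Position 4 ('e'): no match needed
  Position 5 ('a'): no match needed
  Position 6 ('d'): matches sub[1] = 'd'
Only matched 2/3 characters => not a subsequence

0


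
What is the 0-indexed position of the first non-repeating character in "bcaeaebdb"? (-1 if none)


Input: bcaeaebdb
Character frequencies:
  'a': 2
  'b': 3
  'c': 1
  'd': 1
  'e': 2
Scanning left to right for freq == 1:
  Position 0 ('b'): freq=3, skip
  Position 1 ('c'): unique! => answer = 1

1


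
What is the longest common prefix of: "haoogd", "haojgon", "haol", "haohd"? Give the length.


Words: haoogd, haojgon, haol, haohd
  Position 0: all 'h' => match
  Position 1: all 'a' => match
  Position 2: all 'o' => match
  Position 3: ('o', 'j', 'l', 'h') => mismatch, stop
LCP = "hao" (length 3)

3


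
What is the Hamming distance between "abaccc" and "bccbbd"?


Comparing "abaccc" and "bccbbd" position by position:
  Position 0: 'a' vs 'b' => differ
  Position 1: 'b' vs 'c' => differ
  Position 2: 'a' vs 'c' => differ
  Position 3: 'c' vs 'b' => differ
  Position 4: 'c' vs 'b' => differ
  Position 5: 'c' vs 'd' => differ
Total differences (Hamming distance): 6

6


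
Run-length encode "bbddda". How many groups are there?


Input: bbddda
Scanning for consecutive runs:
  Group 1: 'b' x 2 (positions 0-1)
  Group 2: 'd' x 3 (positions 2-4)
  Group 3: 'a' x 1 (positions 5-5)
Total groups: 3

3


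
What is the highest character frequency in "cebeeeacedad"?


Input: cebeeeacedad
Character counts:
  'a': 2
  'b': 1
  'c': 2
  'd': 2
  'e': 5
Maximum frequency: 5

5


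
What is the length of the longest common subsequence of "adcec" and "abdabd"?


LCS of "adcec" and "abdabd"
DP table:
           a    b    d    a    b    d
      0    0    0    0    0    0    0
  a   0    1    1    1    1    1    1
  d   0    1    1    2    2    2    2
  c   0    1    1    2    2    2    2
  e   0    1    1    2    2    2    2
  c   0    1    1    2    2    2    2
LCS length = dp[5][6] = 2

2


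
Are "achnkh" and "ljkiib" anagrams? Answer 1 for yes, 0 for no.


Strings: "achnkh", "ljkiib"
Sorted first:  achhkn
Sorted second: biijkl
Differ at position 0: 'a' vs 'b' => not anagrams

0


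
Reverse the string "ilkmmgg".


Input: ilkmmgg
Reading characters right to left:
  Position 6: 'g'
  Position 5: 'g'
  Position 4: 'm'
  Position 3: 'm'
  Position 2: 'k'
  Position 1: 'l'
  Position 0: 'i'
Reversed: ggmmkli

ggmmkli


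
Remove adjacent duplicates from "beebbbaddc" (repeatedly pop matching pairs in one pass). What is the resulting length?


Input: beebbbaddc
Stack-based adjacent duplicate removal:
  Read 'b': push. Stack: b
  Read 'e': push. Stack: be
  Read 'e': matches stack top 'e' => pop. Stack: b
  Read 'b': matches stack top 'b' => pop. Stack: (empty)
  Read 'b': push. Stack: b
  Read 'b': matches stack top 'b' => pop. Stack: (empty)
  Read 'a': push. Stack: a
  Read 'd': push. Stack: ad
  Read 'd': matches stack top 'd' => pop. Stack: a
  Read 'c': push. Stack: ac
Final stack: "ac" (length 2)

2


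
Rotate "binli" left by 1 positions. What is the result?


Input: "binli", rotate left by 1
First 1 characters: "b"
Remaining characters: "inli"
Concatenate remaining + first: "inli" + "b" = "inlib"

inlib


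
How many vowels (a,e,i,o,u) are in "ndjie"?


Input: ndjie
Checking each character:
  'n' at position 0: consonant
  'd' at position 1: consonant
  'j' at position 2: consonant
  'i' at position 3: vowel (running total: 1)
  'e' at position 4: vowel (running total: 2)
Total vowels: 2

2


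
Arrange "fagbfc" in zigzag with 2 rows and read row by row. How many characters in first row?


Zigzag "fagbfc" into 2 rows:
Placing characters:
  'f' => row 0
  'a' => row 1
  'g' => row 0
  'b' => row 1
  'f' => row 0
  'c' => row 1
Rows:
  Row 0: "fgf"
  Row 1: "abc"
First row length: 3

3


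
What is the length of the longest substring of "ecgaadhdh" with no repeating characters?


Input: "ecgaadhdh"
Sliding window (track last position of each char):
  Position 0 ('e'): window [0,0] length 1 -- new best
  Position 1 ('c'): window [0,1] length 2 -- new best
  Position 2 ('g'): window [0,2] length 3 -- new best
  Position 3 ('a'): window [0,3] length 4 -- new best
  Position 4 ('a'): repeat (last at 3), move window start to 4
  Position 4 ('a'): window [4,4] length 1
  Position 5 ('d'): window [4,5] length 2
  Position 6 ('h'): window [4,6] length 3
  Position 7 ('d'): repeat (last at 5), move window start to 6
  Position 7 ('d'): window [6,7] length 2
  Position 8 ('h'): repeat (last at 6), move window start to 7
  Position 8 ('h'): window [7,8] length 2
Longest substring with no repeats: "ecga" with length 4

4


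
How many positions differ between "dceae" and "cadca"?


Comparing "dceae" and "cadca" position by position:
  Position 0: 'd' vs 'c' => DIFFER
  Position 1: 'c' vs 'a' => DIFFER
  Position 2: 'e' vs 'd' => DIFFER
  Position 3: 'a' vs 'c' => DIFFER
  Position 4: 'e' vs 'a' => DIFFER
Positions that differ: 5

5


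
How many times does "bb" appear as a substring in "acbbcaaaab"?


Searching for "bb" in "acbbcaaaab"
Scanning each position:
  Position 0: "ac" => no
  Position 1: "cb" => no
  Position 2: "bb" => MATCH
  Position 3: "bc" => no
  Position 4: "ca" => no
  Position 5: "aa" => no
  Position 6: "aa" => no
  Position 7: "aa" => no
  Position 8: "ab" => no
Total occurrences: 1

1


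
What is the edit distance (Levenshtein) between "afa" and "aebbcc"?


Computing edit distance: "afa" -> "aebbcc"
DP table:
           a    e    b    b    c    c
      0    1    2    3    4    5    6
  a   1    0    1    2    3    4    5
  f   2    1    1    2    3    4    5
  a   3    2    2    2    3    4    5
Edit distance = dp[3][6] = 5

5


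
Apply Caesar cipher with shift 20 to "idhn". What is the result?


Caesar cipher: shift "idhn" by 20
  'i' (pos 8) + 20 = pos 2 = 'c'
  'd' (pos 3) + 20 = pos 23 = 'x'
  'h' (pos 7) + 20 = pos 1 = 'b'
  'n' (pos 13) + 20 = pos 7 = 'h'
Result: cxbh

cxbh


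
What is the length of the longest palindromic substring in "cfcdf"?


Input: "cfcdf"
Checking substrings for palindromes:
  [0:3] "cfc" (len 3) => palindrome
Longest palindromic substring: "cfc" with length 3

3


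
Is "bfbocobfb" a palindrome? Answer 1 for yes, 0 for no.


Input: bfbocobfb
Reversed: bfbocobfb
  Compare pos 0 ('b') with pos 8 ('b'): match
  Compare pos 1 ('f') with pos 7 ('f'): match
  Compare pos 2 ('b') with pos 6 ('b'): match
  Compare pos 3 ('o') with pos 5 ('o'): match
Result: palindrome

1


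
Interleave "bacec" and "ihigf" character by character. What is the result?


Interleaving "bacec" and "ihigf":
  Position 0: 'b' from first, 'i' from second => "bi"
  Position 1: 'a' from first, 'h' from second => "ah"
  Position 2: 'c' from first, 'i' from second => "ci"
  Position 3: 'e' from first, 'g' from second => "eg"
  Position 4: 'c' from first, 'f' from second => "cf"
Result: biahciegcf

biahciegcf


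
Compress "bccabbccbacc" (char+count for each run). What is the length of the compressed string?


Input: bccabbccbacc
Runs:
  'b' x 1 => "b1"
  'c' x 2 => "c2"
  'a' x 1 => "a1"
  'b' x 2 => "b2"
  'c' x 2 => "c2"
  'b' x 1 => "b1"
  'a' x 1 => "a1"
  'c' x 2 => "c2"
Compressed: "b1c2a1b2c2b1a1c2"
Compressed length: 16

16


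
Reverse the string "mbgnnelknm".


Input: mbgnnelknm
Reading characters right to left:
  Position 9: 'm'
  Position 8: 'n'
  Position 7: 'k'
  Position 6: 'l'
  Position 5: 'e'
  Position 4: 'n'
  Position 3: 'n'
  Position 2: 'g'
  Position 1: 'b'
  Position 0: 'm'
Reversed: mnklenngbm

mnklenngbm


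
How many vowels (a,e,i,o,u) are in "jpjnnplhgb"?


Input: jpjnnplhgb
Checking each character:
  'j' at position 0: consonant
  'p' at position 1: consonant
  'j' at position 2: consonant
  'n' at position 3: consonant
  'n' at position 4: consonant
  'p' at position 5: consonant
  'l' at position 6: consonant
  'h' at position 7: consonant
  'g' at position 8: consonant
  'b' at position 9: consonant
Total vowels: 0

0


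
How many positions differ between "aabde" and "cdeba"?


Comparing "aabde" and "cdeba" position by position:
  Position 0: 'a' vs 'c' => DIFFER
  Position 1: 'a' vs 'd' => DIFFER
  Position 2: 'b' vs 'e' => DIFFER
  Position 3: 'd' vs 'b' => DIFFER
  Position 4: 'e' vs 'a' => DIFFER
Positions that differ: 5

5


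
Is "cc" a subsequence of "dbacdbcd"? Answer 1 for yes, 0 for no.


Check if "cc" is a subsequence of "dbacdbcd"
Greedy scan:
  Position 0 ('d'): no match needed
  Position 1 ('b'): no match needed
  Position 2 ('a'): no match needed
  Position 3 ('c'): matches sub[0] = 'c'
  Position 4 ('d'): no match needed
  Position 5 ('b'): no match needed
  Position 6 ('c'): matches sub[1] = 'c'
  Position 7 ('d'): no match needed
All 2 characters matched => is a subsequence

1


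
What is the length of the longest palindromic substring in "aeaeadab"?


Input: "aeaeadab"
Checking substrings for palindromes:
  [0:5] "aeaea" (len 5) => palindrome
  [0:3] "aea" (len 3) => palindrome
  [1:4] "eae" (len 3) => palindrome
  [2:5] "aea" (len 3) => palindrome
  [4:7] "ada" (len 3) => palindrome
Longest palindromic substring: "aeaea" with length 5

5


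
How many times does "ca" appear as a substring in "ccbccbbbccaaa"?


Searching for "ca" in "ccbccbbbccaaa"
Scanning each position:
  Position 0: "cc" => no
  Position 1: "cb" => no
  Position 2: "bc" => no
  Position 3: "cc" => no
  Position 4: "cb" => no
  Position 5: "bb" => no
  Position 6: "bb" => no
  Position 7: "bc" => no
  Position 8: "cc" => no
  Position 9: "ca" => MATCH
  Position 10: "aa" => no
  Position 11: "aa" => no
Total occurrences: 1

1


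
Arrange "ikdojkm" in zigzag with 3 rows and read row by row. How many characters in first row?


Zigzag "ikdojkm" into 3 rows:
Placing characters:
  'i' => row 0
  'k' => row 1
  'd' => row 2
  'o' => row 1
  'j' => row 0
  'k' => row 1
  'm' => row 2
Rows:
  Row 0: "ij"
  Row 1: "kok"
  Row 2: "dm"
First row length: 2

2


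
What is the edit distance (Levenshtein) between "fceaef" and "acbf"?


Computing edit distance: "fceaef" -> "acbf"
DP table:
           a    c    b    f
      0    1    2    3    4
  f   1    1    2    3    3
  c   2    2    1    2    3
  e   3    3    2    2    3
  a   4    3    3    3    3
  e   5    4    4    4    4
  f   6    5    5    5    4
Edit distance = dp[6][4] = 4

4


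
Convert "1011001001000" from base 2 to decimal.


Input: "1011001001000" in base 2
Positional expansion:
  Digit '1' (value 1) x 2^12 = 4096
  Digit '0' (value 0) x 2^11 = 0
  Digit '1' (value 1) x 2^10 = 1024
  Digit '1' (value 1) x 2^9 = 512
  Digit '0' (value 0) x 2^8 = 0
  Digit '0' (value 0) x 2^7 = 0
  Digit '1' (value 1) x 2^6 = 64
  Digit '0' (value 0) x 2^5 = 0
  Digit '0' (value 0) x 2^4 = 0
  Digit '1' (value 1) x 2^3 = 8
  Digit '0' (value 0) x 2^2 = 0
  Digit '0' (value 0) x 2^1 = 0
  Digit '0' (value 0) x 2^0 = 0
Sum = 5704

5704


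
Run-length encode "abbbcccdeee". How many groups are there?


Input: abbbcccdeee
Scanning for consecutive runs:
  Group 1: 'a' x 1 (positions 0-0)
  Group 2: 'b' x 3 (positions 1-3)
  Group 3: 'c' x 3 (positions 4-6)
  Group 4: 'd' x 1 (positions 7-7)
  Group 5: 'e' x 3 (positions 8-10)
Total groups: 5

5


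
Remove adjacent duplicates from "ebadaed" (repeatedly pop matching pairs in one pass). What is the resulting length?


Input: ebadaed
Stack-based adjacent duplicate removal:
  Read 'e': push. Stack: e
  Read 'b': push. Stack: eb
  Read 'a': push. Stack: eba
  Read 'd': push. Stack: ebad
  Read 'a': push. Stack: ebada
  Read 'e': push. Stack: ebadae
  Read 'd': push. Stack: ebadaed
Final stack: "ebadaed" (length 7)

7


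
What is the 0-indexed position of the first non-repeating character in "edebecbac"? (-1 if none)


Input: edebecbac
Character frequencies:
  'a': 1
  'b': 2
  'c': 2
  'd': 1
  'e': 3
Scanning left to right for freq == 1:
  Position 0 ('e'): freq=3, skip
  Position 1 ('d'): unique! => answer = 1

1


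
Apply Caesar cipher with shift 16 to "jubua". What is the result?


Caesar cipher: shift "jubua" by 16
  'j' (pos 9) + 16 = pos 25 = 'z'
  'u' (pos 20) + 16 = pos 10 = 'k'
  'b' (pos 1) + 16 = pos 17 = 'r'
  'u' (pos 20) + 16 = pos 10 = 'k'
  'a' (pos 0) + 16 = pos 16 = 'q'
Result: zkrkq

zkrkq


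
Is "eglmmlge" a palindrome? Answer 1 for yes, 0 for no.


Input: eglmmlge
Reversed: eglmmlge
  Compare pos 0 ('e') with pos 7 ('e'): match
  Compare pos 1 ('g') with pos 6 ('g'): match
  Compare pos 2 ('l') with pos 5 ('l'): match
  Compare pos 3 ('m') with pos 4 ('m'): match
Result: palindrome

1


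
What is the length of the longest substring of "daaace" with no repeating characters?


Input: "daaace"
Sliding window (track last position of each char):
  Position 0 ('d'): window [0,0] length 1 -- new best
  Position 1 ('a'): window [0,1] length 2 -- new best
  Position 2 ('a'): repeat (last at 1), move window start to 2
  Position 2 ('a'): window [2,2] length 1
  Position 3 ('a'): repeat (last at 2), move window start to 3
  Position 3 ('a'): window [3,3] length 1
  Position 4 ('c'): window [3,4] length 2
  Position 5 ('e'): window [3,5] length 3 -- new best
Longest substring with no repeats: "ace" with length 3

3


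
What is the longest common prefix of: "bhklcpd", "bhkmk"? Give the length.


Words: bhklcpd, bhkmk
  Position 0: all 'b' => match
  Position 1: all 'h' => match
  Position 2: all 'k' => match
  Position 3: ('l', 'm') => mismatch, stop
LCP = "bhk" (length 3)

3


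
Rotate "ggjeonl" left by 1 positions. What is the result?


Input: "ggjeonl", rotate left by 1
First 1 characters: "g"
Remaining characters: "gjeonl"
Concatenate remaining + first: "gjeonl" + "g" = "gjeonlg"

gjeonlg


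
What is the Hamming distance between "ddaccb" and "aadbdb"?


Comparing "ddaccb" and "aadbdb" position by position:
  Position 0: 'd' vs 'a' => differ
  Position 1: 'd' vs 'a' => differ
  Position 2: 'a' vs 'd' => differ
  Position 3: 'c' vs 'b' => differ
  Position 4: 'c' vs 'd' => differ
  Position 5: 'b' vs 'b' => same
Total differences (Hamming distance): 5

5


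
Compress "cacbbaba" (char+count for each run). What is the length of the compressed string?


Input: cacbbaba
Runs:
  'c' x 1 => "c1"
  'a' x 1 => "a1"
  'c' x 1 => "c1"
  'b' x 2 => "b2"
  'a' x 1 => "a1"
  'b' x 1 => "b1"
  'a' x 1 => "a1"
Compressed: "c1a1c1b2a1b1a1"
Compressed length: 14

14


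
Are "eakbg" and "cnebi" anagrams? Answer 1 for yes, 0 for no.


Strings: "eakbg", "cnebi"
Sorted first:  abegk
Sorted second: bcein
Differ at position 0: 'a' vs 'b' => not anagrams

0


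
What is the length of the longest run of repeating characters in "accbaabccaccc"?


Input: "accbaabccaccc"
Scanning for longest run:
  Position 1 ('c'): new char, reset run to 1
  Position 2 ('c'): continues run of 'c', length=2
  Position 3 ('b'): new char, reset run to 1
  Position 4 ('a'): new char, reset run to 1
  Position 5 ('a'): continues run of 'a', length=2
  Position 6 ('b'): new char, reset run to 1
  Position 7 ('c'): new char, reset run to 1
  Position 8 ('c'): continues run of 'c', length=2
  Position 9 ('a'): new char, reset run to 1
  Position 10 ('c'): new char, reset run to 1
  Position 11 ('c'): continues run of 'c', length=2
  Position 12 ('c'): continues run of 'c', length=3
Longest run: 'c' with length 3

3


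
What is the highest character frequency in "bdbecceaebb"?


Input: bdbecceaebb
Character counts:
  'a': 1
  'b': 4
  'c': 2
  'd': 1
  'e': 3
Maximum frequency: 4

4


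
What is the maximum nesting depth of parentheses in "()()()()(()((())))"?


Input: "()()()()(()((())))"
Tracking depth:
  Position 0 '(': depth becomes 1
  Position 1 ')': depth becomes 0
  Position 2 '(': depth becomes 1
  Position 3 ')': depth becomes 0
  Position 4 '(': depth becomes 1
  Position 5 ')': depth becomes 0
  Position 6 '(': depth becomes 1
  Position 7 ')': depth becomes 0
  Position 8 '(': depth becomes 1
  Position 9 '(': depth becomes 2
  Position 10 ')': depth becomes 1
  Position 11 '(': depth becomes 2
  Position 12 '(': depth becomes 3
  Position 13 '(': depth becomes 4
  Position 14 ')': depth becomes 3
  Position 15 ')': depth becomes 2
  Position 16 ')': depth becomes 1
  Position 17 ')': depth becomes 0
Maximum depth reached: 4

4


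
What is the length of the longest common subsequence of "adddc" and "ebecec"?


LCS of "adddc" and "ebecec"
DP table:
           e    b    e    c    e    c
      0    0    0    0    0    0    0
  a   0    0    0    0    0    0    0
  d   0    0    0    0    0    0    0
  d   0    0    0    0    0    0    0
  d   0    0    0    0    0    0    0
  c   0    0    0    0    1    1    1
LCS length = dp[5][6] = 1

1


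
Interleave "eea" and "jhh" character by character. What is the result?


Interleaving "eea" and "jhh":
  Position 0: 'e' from first, 'j' from second => "ej"
  Position 1: 'e' from first, 'h' from second => "eh"
  Position 2: 'a' from first, 'h' from second => "ah"
Result: ejehah

ejehah


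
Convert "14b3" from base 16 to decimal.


Input: "14b3" in base 16
Positional expansion:
  Digit '1' (value 1) x 16^3 = 4096
  Digit '4' (value 4) x 16^2 = 1024
  Digit 'b' (value 11) x 16^1 = 176
  Digit '3' (value 3) x 16^0 = 3
Sum = 5299

5299


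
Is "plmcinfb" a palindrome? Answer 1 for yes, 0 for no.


Input: plmcinfb
Reversed: bfnicmlp
  Compare pos 0 ('p') with pos 7 ('b'): MISMATCH
  Compare pos 1 ('l') with pos 6 ('f'): MISMATCH
  Compare pos 2 ('m') with pos 5 ('n'): MISMATCH
  Compare pos 3 ('c') with pos 4 ('i'): MISMATCH
Result: not a palindrome

0


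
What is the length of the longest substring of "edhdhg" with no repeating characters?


Input: "edhdhg"
Sliding window (track last position of each char):
  Position 0 ('e'): window [0,0] length 1 -- new best
  Position 1 ('d'): window [0,1] length 2 -- new best
  Position 2 ('h'): window [0,2] length 3 -- new best
  Position 3 ('d'): repeat (last at 1), move window start to 2
  Position 3 ('d'): window [2,3] length 2
  Position 4 ('h'): repeat (last at 2), move window start to 3
  Position 4 ('h'): window [3,4] length 2
  Position 5 ('g'): window [3,5] length 3
Longest substring with no repeats: "edh" with length 3

3


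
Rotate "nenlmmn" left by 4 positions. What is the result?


Input: "nenlmmn", rotate left by 4
First 4 characters: "nenl"
Remaining characters: "mmn"
Concatenate remaining + first: "mmn" + "nenl" = "mmnnenl"

mmnnenl


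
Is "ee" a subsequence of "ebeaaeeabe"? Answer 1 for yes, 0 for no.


Check if "ee" is a subsequence of "ebeaaeeabe"
Greedy scan:
  Position 0 ('e'): matches sub[0] = 'e'
  Position 1 ('b'): no match needed
  Position 2 ('e'): matches sub[1] = 'e'
  Position 3 ('a'): no match needed
  Position 4 ('a'): no match needed
  Position 5 ('e'): no match needed
  Position 6 ('e'): no match needed
  Position 7 ('a'): no match needed
  Position 8 ('b'): no match needed
  Position 9 ('e'): no match needed
All 2 characters matched => is a subsequence

1


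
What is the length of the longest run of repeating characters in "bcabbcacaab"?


Input: "bcabbcacaab"
Scanning for longest run:
  Position 1 ('c'): new char, reset run to 1
  Position 2 ('a'): new char, reset run to 1
  Position 3 ('b'): new char, reset run to 1
  Position 4 ('b'): continues run of 'b', length=2
  Position 5 ('c'): new char, reset run to 1
  Position 6 ('a'): new char, reset run to 1
  Position 7 ('c'): new char, reset run to 1
  Position 8 ('a'): new char, reset run to 1
  Position 9 ('a'): continues run of 'a', length=2
  Position 10 ('b'): new char, reset run to 1
Longest run: 'b' with length 2

2


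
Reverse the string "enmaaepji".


Input: enmaaepji
Reading characters right to left:
  Position 8: 'i'
  Position 7: 'j'
  Position 6: 'p'
  Position 5: 'e'
  Position 4: 'a'
  Position 3: 'a'
  Position 2: 'm'
  Position 1: 'n'
  Position 0: 'e'
Reversed: ijpeaamne

ijpeaamne


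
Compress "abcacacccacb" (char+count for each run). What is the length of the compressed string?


Input: abcacacccacb
Runs:
  'a' x 1 => "a1"
  'b' x 1 => "b1"
  'c' x 1 => "c1"
  'a' x 1 => "a1"
  'c' x 1 => "c1"
  'a' x 1 => "a1"
  'c' x 3 => "c3"
  'a' x 1 => "a1"
  'c' x 1 => "c1"
  'b' x 1 => "b1"
Compressed: "a1b1c1a1c1a1c3a1c1b1"
Compressed length: 20

20


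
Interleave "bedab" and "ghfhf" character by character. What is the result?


Interleaving "bedab" and "ghfhf":
  Position 0: 'b' from first, 'g' from second => "bg"
  Position 1: 'e' from first, 'h' from second => "eh"
  Position 2: 'd' from first, 'f' from second => "df"
  Position 3: 'a' from first, 'h' from second => "ah"
  Position 4: 'b' from first, 'f' from second => "bf"
Result: bgehdfahbf

bgehdfahbf


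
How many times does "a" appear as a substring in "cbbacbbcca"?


Searching for "a" in "cbbacbbcca"
Scanning each position:
  Position 0: "c" => no
  Position 1: "b" => no
  Position 2: "b" => no
  Position 3: "a" => MATCH
  Position 4: "c" => no
  Position 5: "b" => no
  Position 6: "b" => no
  Position 7: "c" => no
  Position 8: "c" => no
  Position 9: "a" => MATCH
Total occurrences: 2

2


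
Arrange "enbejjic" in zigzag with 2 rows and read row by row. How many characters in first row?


Zigzag "enbejjic" into 2 rows:
Placing characters:
  'e' => row 0
  'n' => row 1
  'b' => row 0
  'e' => row 1
  'j' => row 0
  'j' => row 1
  'i' => row 0
  'c' => row 1
Rows:
  Row 0: "ebji"
  Row 1: "nejc"
First row length: 4

4


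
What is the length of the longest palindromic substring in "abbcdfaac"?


Input: "abbcdfaac"
Checking substrings for palindromes:
  [1:3] "bb" (len 2) => palindrome
  [6:8] "aa" (len 2) => palindrome
Longest palindromic substring: "bb" with length 2

2


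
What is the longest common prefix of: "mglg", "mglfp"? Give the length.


Words: mglg, mglfp
  Position 0: all 'm' => match
  Position 1: all 'g' => match
  Position 2: all 'l' => match
  Position 3: ('g', 'f') => mismatch, stop
LCP = "mgl" (length 3)

3


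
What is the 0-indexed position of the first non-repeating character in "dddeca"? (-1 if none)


Input: dddeca
Character frequencies:
  'a': 1
  'c': 1
  'd': 3
  'e': 1
Scanning left to right for freq == 1:
  Position 0 ('d'): freq=3, skip
  Position 1 ('d'): freq=3, skip
  Position 2 ('d'): freq=3, skip
  Position 3 ('e'): unique! => answer = 3

3


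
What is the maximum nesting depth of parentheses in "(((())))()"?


Input: "(((())))()"
Tracking depth:
  Position 0 '(': depth becomes 1
  Position 1 '(': depth becomes 2
  Position 2 '(': depth becomes 3
  Position 3 '(': depth becomes 4
  Position 4 ')': depth becomes 3
  Position 5 ')': depth becomes 2
  Position 6 ')': depth becomes 1
  Position 7 ')': depth becomes 0
  Position 8 '(': depth becomes 1
  Position 9 ')': depth becomes 0
Maximum depth reached: 4

4


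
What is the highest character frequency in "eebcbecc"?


Input: eebcbecc
Character counts:
  'b': 2
  'c': 3
  'e': 3
Maximum frequency: 3

3


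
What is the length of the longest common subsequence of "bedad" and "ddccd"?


LCS of "bedad" and "ddccd"
DP table:
           d    d    c    c    d
      0    0    0    0    0    0
  b   0    0    0    0    0    0
  e   0    0    0    0    0    0
  d   0    1    1    1    1    1
  a   0    1    1    1    1    1
  d   0    1    2    2    2    2
LCS length = dp[5][5] = 2

2


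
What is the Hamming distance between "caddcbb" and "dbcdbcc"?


Comparing "caddcbb" and "dbcdbcc" position by position:
  Position 0: 'c' vs 'd' => differ
  Position 1: 'a' vs 'b' => differ
  Position 2: 'd' vs 'c' => differ
  Position 3: 'd' vs 'd' => same
  Position 4: 'c' vs 'b' => differ
  Position 5: 'b' vs 'c' => differ
  Position 6: 'b' vs 'c' => differ
Total differences (Hamming distance): 6

6


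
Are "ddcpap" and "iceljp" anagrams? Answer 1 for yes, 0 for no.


Strings: "ddcpap", "iceljp"
Sorted first:  acddpp
Sorted second: ceijlp
Differ at position 0: 'a' vs 'c' => not anagrams

0


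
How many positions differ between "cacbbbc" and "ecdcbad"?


Comparing "cacbbbc" and "ecdcbad" position by position:
  Position 0: 'c' vs 'e' => DIFFER
  Position 1: 'a' vs 'c' => DIFFER
  Position 2: 'c' vs 'd' => DIFFER
  Position 3: 'b' vs 'c' => DIFFER
  Position 4: 'b' vs 'b' => same
  Position 5: 'b' vs 'a' => DIFFER
  Position 6: 'c' vs 'd' => DIFFER
Positions that differ: 6

6


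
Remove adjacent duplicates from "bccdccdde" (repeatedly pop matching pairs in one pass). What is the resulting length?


Input: bccdccdde
Stack-based adjacent duplicate removal:
  Read 'b': push. Stack: b
  Read 'c': push. Stack: bc
  Read 'c': matches stack top 'c' => pop. Stack: b
  Read 'd': push. Stack: bd
  Read 'c': push. Stack: bdc
  Read 'c': matches stack top 'c' => pop. Stack: bd
  Read 'd': matches stack top 'd' => pop. Stack: b
  Read 'd': push. Stack: bd
  Read 'e': push. Stack: bde
Final stack: "bde" (length 3)

3


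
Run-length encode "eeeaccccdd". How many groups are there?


Input: eeeaccccdd
Scanning for consecutive runs:
  Group 1: 'e' x 3 (positions 0-2)
  Group 2: 'a' x 1 (positions 3-3)
  Group 3: 'c' x 4 (positions 4-7)
  Group 4: 'd' x 2 (positions 8-9)
Total groups: 4

4


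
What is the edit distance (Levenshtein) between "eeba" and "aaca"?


Computing edit distance: "eeba" -> "aaca"
DP table:
           a    a    c    a
      0    1    2    3    4
  e   1    1    2    3    4
  e   2    2    2    3    4
  b   3    3    3    3    4
  a   4    3    3    4    3
Edit distance = dp[4][4] = 3

3


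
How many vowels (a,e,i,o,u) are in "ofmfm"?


Input: ofmfm
Checking each character:
  'o' at position 0: vowel (running total: 1)
  'f' at position 1: consonant
  'm' at position 2: consonant
  'f' at position 3: consonant
  'm' at position 4: consonant
Total vowels: 1

1


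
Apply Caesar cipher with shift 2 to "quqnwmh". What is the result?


Caesar cipher: shift "quqnwmh" by 2
  'q' (pos 16) + 2 = pos 18 = 's'
  'u' (pos 20) + 2 = pos 22 = 'w'
  'q' (pos 16) + 2 = pos 18 = 's'
  'n' (pos 13) + 2 = pos 15 = 'p'
  'w' (pos 22) + 2 = pos 24 = 'y'
  'm' (pos 12) + 2 = pos 14 = 'o'
  'h' (pos 7) + 2 = pos 9 = 'j'
Result: swspyoj

swspyoj


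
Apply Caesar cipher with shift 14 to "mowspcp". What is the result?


Caesar cipher: shift "mowspcp" by 14
  'm' (pos 12) + 14 = pos 0 = 'a'
  'o' (pos 14) + 14 = pos 2 = 'c'
  'w' (pos 22) + 14 = pos 10 = 'k'
  's' (pos 18) + 14 = pos 6 = 'g'
  'p' (pos 15) + 14 = pos 3 = 'd'
  'c' (pos 2) + 14 = pos 16 = 'q'
  'p' (pos 15) + 14 = pos 3 = 'd'
Result: ackgdqd

ackgdqd


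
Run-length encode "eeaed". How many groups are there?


Input: eeaed
Scanning for consecutive runs:
  Group 1: 'e' x 2 (positions 0-1)
  Group 2: 'a' x 1 (positions 2-2)
  Group 3: 'e' x 1 (positions 3-3)
  Group 4: 'd' x 1 (positions 4-4)
Total groups: 4

4


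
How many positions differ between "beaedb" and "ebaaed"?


Comparing "beaedb" and "ebaaed" position by position:
  Position 0: 'b' vs 'e' => DIFFER
  Position 1: 'e' vs 'b' => DIFFER
  Position 2: 'a' vs 'a' => same
  Position 3: 'e' vs 'a' => DIFFER
  Position 4: 'd' vs 'e' => DIFFER
  Position 5: 'b' vs 'd' => DIFFER
Positions that differ: 5

5


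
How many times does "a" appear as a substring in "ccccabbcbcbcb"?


Searching for "a" in "ccccabbcbcbcb"
Scanning each position:
  Position 0: "c" => no
  Position 1: "c" => no
  Position 2: "c" => no
  Position 3: "c" => no
  Position 4: "a" => MATCH
  Position 5: "b" => no
  Position 6: "b" => no
  Position 7: "c" => no
  Position 8: "b" => no
  Position 9: "c" => no
  Position 10: "b" => no
  Position 11: "c" => no
  Position 12: "b" => no
Total occurrences: 1

1


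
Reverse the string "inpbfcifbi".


Input: inpbfcifbi
Reading characters right to left:
  Position 9: 'i'
  Position 8: 'b'
  Position 7: 'f'
  Position 6: 'i'
  Position 5: 'c'
  Position 4: 'f'
  Position 3: 'b'
  Position 2: 'p'
  Position 1: 'n'
  Position 0: 'i'
Reversed: ibficfbpni

ibficfbpni


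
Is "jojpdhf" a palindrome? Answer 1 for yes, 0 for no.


Input: jojpdhf
Reversed: fhdpjoj
  Compare pos 0 ('j') with pos 6 ('f'): MISMATCH
  Compare pos 1 ('o') with pos 5 ('h'): MISMATCH
  Compare pos 2 ('j') with pos 4 ('d'): MISMATCH
Result: not a palindrome

0


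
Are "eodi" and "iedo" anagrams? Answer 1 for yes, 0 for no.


Strings: "eodi", "iedo"
Sorted first:  deio
Sorted second: deio
Sorted forms match => anagrams

1


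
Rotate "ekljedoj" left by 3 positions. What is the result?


Input: "ekljedoj", rotate left by 3
First 3 characters: "ekl"
Remaining characters: "jedoj"
Concatenate remaining + first: "jedoj" + "ekl" = "jedojekl"

jedojekl


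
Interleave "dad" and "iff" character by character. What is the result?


Interleaving "dad" and "iff":
  Position 0: 'd' from first, 'i' from second => "di"
  Position 1: 'a' from first, 'f' from second => "af"
  Position 2: 'd' from first, 'f' from second => "df"
Result: diafdf

diafdf


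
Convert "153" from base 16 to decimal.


Input: "153" in base 16
Positional expansion:
  Digit '1' (value 1) x 16^2 = 256
  Digit '5' (value 5) x 16^1 = 80
  Digit '3' (value 3) x 16^0 = 3
Sum = 339

339


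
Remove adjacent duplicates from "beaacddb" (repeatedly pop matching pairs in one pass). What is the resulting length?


Input: beaacddb
Stack-based adjacent duplicate removal:
  Read 'b': push. Stack: b
  Read 'e': push. Stack: be
  Read 'a': push. Stack: bea
  Read 'a': matches stack top 'a' => pop. Stack: be
  Read 'c': push. Stack: bec
  Read 'd': push. Stack: becd
  Read 'd': matches stack top 'd' => pop. Stack: bec
  Read 'b': push. Stack: becb
Final stack: "becb" (length 4)

4


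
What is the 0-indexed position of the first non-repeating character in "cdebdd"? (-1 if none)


Input: cdebdd
Character frequencies:
  'b': 1
  'c': 1
  'd': 3
  'e': 1
Scanning left to right for freq == 1:
  Position 0 ('c'): unique! => answer = 0

0


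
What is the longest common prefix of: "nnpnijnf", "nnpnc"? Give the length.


Words: nnpnijnf, nnpnc
  Position 0: all 'n' => match
  Position 1: all 'n' => match
  Position 2: all 'p' => match
  Position 3: all 'n' => match
  Position 4: ('i', 'c') => mismatch, stop
LCP = "nnpn" (length 4)

4


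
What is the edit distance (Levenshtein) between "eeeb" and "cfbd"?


Computing edit distance: "eeeb" -> "cfbd"
DP table:
           c    f    b    d
      0    1    2    3    4
  e   1    1    2    3    4
  e   2    2    2    3    4
  e   3    3    3    3    4
  b   4    4    4    3    4
Edit distance = dp[4][4] = 4

4


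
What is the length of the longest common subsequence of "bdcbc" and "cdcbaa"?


LCS of "bdcbc" and "cdcbaa"
DP table:
           c    d    c    b    a    a
      0    0    0    0    0    0    0
  b   0    0    0    0    1    1    1
  d   0    0    1    1    1    1    1
  c   0    1    1    2    2    2    2
  b   0    1    1    2    3    3    3
  c   0    1    1    2    3    3    3
LCS length = dp[5][6] = 3

3


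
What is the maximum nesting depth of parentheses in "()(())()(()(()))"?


Input: "()(())()(()(()))"
Tracking depth:
  Position 0 '(': depth becomes 1
  Position 1 ')': depth becomes 0
  Position 2 '(': depth becomes 1
  Position 3 '(': depth becomes 2
  Position 4 ')': depth becomes 1
  Position 5 ')': depth becomes 0
  Position 6 '(': depth becomes 1
  Position 7 ')': depth becomes 0
  Position 8 '(': depth becomes 1
  Position 9 '(': depth becomes 2
  Position 10 ')': depth becomes 1
  Position 11 '(': depth becomes 2
  Position 12 '(': depth becomes 3
  Position 13 ')': depth becomes 2
  Position 14 ')': depth becomes 1
  Position 15 ')': depth becomes 0
Maximum depth reached: 3

3


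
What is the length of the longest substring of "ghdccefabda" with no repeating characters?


Input: "ghdccefabda"
Sliding window (track last position of each char):
  Position 0 ('g'): window [0,0] length 1 -- new best
  Position 1 ('h'): window [0,1] length 2 -- new best
  Position 2 ('d'): window [0,2] length 3 -- new best
  Position 3 ('c'): window [0,3] length 4 -- new best
  Position 4 ('c'): repeat (last at 3), move window start to 4
  Position 4 ('c'): window [4,4] length 1
  Position 5 ('e'): window [4,5] length 2
  Position 6 ('f'): window [4,6] length 3
  Position 7 ('a'): window [4,7] length 4
  Position 8 ('b'): window [4,8] length 5 -- new best
  Position 9 ('d'): window [4,9] length 6 -- new best
  Position 10 ('a'): repeat (last at 7), move window start to 8
  Position 10 ('a'): window [8,10] length 3
Longest substring with no repeats: "cefabd" with length 6

6


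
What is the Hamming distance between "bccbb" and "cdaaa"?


Comparing "bccbb" and "cdaaa" position by position:
  Position 0: 'b' vs 'c' => differ
  Position 1: 'c' vs 'd' => differ
  Position 2: 'c' vs 'a' => differ
  Position 3: 'b' vs 'a' => differ
  Position 4: 'b' vs 'a' => differ
Total differences (Hamming distance): 5

5


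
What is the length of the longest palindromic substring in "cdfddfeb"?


Input: "cdfddfeb"
Checking substrings for palindromes:
  [2:6] "fddf" (len 4) => palindrome
  [1:4] "dfd" (len 3) => palindrome
  [3:5] "dd" (len 2) => palindrome
Longest palindromic substring: "fddf" with length 4

4


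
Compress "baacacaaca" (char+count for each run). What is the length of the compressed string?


Input: baacacaaca
Runs:
  'b' x 1 => "b1"
  'a' x 2 => "a2"
  'c' x 1 => "c1"
  'a' x 1 => "a1"
  'c' x 1 => "c1"
  'a' x 2 => "a2"
  'c' x 1 => "c1"
  'a' x 1 => "a1"
Compressed: "b1a2c1a1c1a2c1a1"
Compressed length: 16

16


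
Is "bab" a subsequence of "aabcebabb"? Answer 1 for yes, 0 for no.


Check if "bab" is a subsequence of "aabcebabb"
Greedy scan:
  Position 0 ('a'): no match needed
  Position 1 ('a'): no match needed
  Position 2 ('b'): matches sub[0] = 'b'
  Position 3 ('c'): no match needed
  Position 4 ('e'): no match needed
  Position 5 ('b'): no match needed
  Position 6 ('a'): matches sub[1] = 'a'
  Position 7 ('b'): matches sub[2] = 'b'
  Position 8 ('b'): no match needed
All 3 characters matched => is a subsequence

1


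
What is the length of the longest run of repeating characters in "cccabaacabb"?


Input: "cccabaacabb"
Scanning for longest run:
  Position 1 ('c'): continues run of 'c', length=2
  Position 2 ('c'): continues run of 'c', length=3
  Position 3 ('a'): new char, reset run to 1
  Position 4 ('b'): new char, reset run to 1
  Position 5 ('a'): new char, reset run to 1
  Position 6 ('a'): continues run of 'a', length=2
  Position 7 ('c'): new char, reset run to 1
  Position 8 ('a'): new char, reset run to 1
  Position 9 ('b'): new char, reset run to 1
  Position 10 ('b'): continues run of 'b', length=2
Longest run: 'c' with length 3

3


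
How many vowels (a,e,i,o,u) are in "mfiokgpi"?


Input: mfiokgpi
Checking each character:
  'm' at position 0: consonant
  'f' at position 1: consonant
  'i' at position 2: vowel (running total: 1)
  'o' at position 3: vowel (running total: 2)
  'k' at position 4: consonant
  'g' at position 5: consonant
  'p' at position 6: consonant
  'i' at position 7: vowel (running total: 3)
Total vowels: 3

3


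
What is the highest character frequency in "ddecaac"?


Input: ddecaac
Character counts:
  'a': 2
  'c': 2
  'd': 2
  'e': 1
Maximum frequency: 2

2


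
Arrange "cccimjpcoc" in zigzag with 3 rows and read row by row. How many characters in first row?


Zigzag "cccimjpcoc" into 3 rows:
Placing characters:
  'c' => row 0
  'c' => row 1
  'c' => row 2
  'i' => row 1
  'm' => row 0
  'j' => row 1
  'p' => row 2
  'c' => row 1
  'o' => row 0
  'c' => row 1
Rows:
  Row 0: "cmo"
  Row 1: "cijcc"
  Row 2: "cp"
First row length: 3

3


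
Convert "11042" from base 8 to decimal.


Input: "11042" in base 8
Positional expansion:
  Digit '1' (value 1) x 8^4 = 4096
  Digit '1' (value 1) x 8^3 = 512
  Digit '0' (value 0) x 8^2 = 0
  Digit '4' (value 4) x 8^1 = 32
  Digit '2' (value 2) x 8^0 = 2
Sum = 4642

4642


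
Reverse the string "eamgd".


Input: eamgd
Reading characters right to left:
  Position 4: 'd'
  Position 3: 'g'
  Position 2: 'm'
  Position 1: 'a'
  Position 0: 'e'
Reversed: dgmae

dgmae


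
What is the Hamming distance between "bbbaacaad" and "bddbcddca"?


Comparing "bbbaacaad" and "bddbcddca" position by position:
  Position 0: 'b' vs 'b' => same
  Position 1: 'b' vs 'd' => differ
  Position 2: 'b' vs 'd' => differ
  Position 3: 'a' vs 'b' => differ
  Position 4: 'a' vs 'c' => differ
  Position 5: 'c' vs 'd' => differ
  Position 6: 'a' vs 'd' => differ
  Position 7: 'a' vs 'c' => differ
  Position 8: 'd' vs 'a' => differ
Total differences (Hamming distance): 8

8


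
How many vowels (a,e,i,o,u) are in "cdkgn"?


Input: cdkgn
Checking each character:
  'c' at position 0: consonant
  'd' at position 1: consonant
  'k' at position 2: consonant
  'g' at position 3: consonant
  'n' at position 4: consonant
Total vowels: 0

0


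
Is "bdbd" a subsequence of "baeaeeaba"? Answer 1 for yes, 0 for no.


Check if "bdbd" is a subsequence of "baeaeeaba"
Greedy scan:
  Position 0 ('b'): matches sub[0] = 'b'
  Position 1 ('a'): no match needed
  Position 2 ('e'): no match needed
  Position 3 ('a'): no match needed
  Position 4 ('e'): no match needed
  Position 5 ('e'): no match needed
  Position 6 ('a'): no match needed
  Position 7 ('b'): no match needed
  Position 8 ('a'): no match needed
Only matched 1/4 characters => not a subsequence

0


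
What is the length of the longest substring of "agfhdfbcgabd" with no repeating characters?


Input: "agfhdfbcgabd"
Sliding window (track last position of each char):
  Position 0 ('a'): window [0,0] length 1 -- new best
  Position 1 ('g'): window [0,1] length 2 -- new best
  Position 2 ('f'): window [0,2] length 3 -- new best
  Position 3 ('h'): window [0,3] length 4 -- new best
  Position 4 ('d'): window [0,4] length 5 -- new best
  Position 5 ('f'): repeat (last at 2), move window start to 3
  Position 5 ('f'): window [3,5] length 3
  Position 6 ('b'): window [3,6] length 4
  Position 7 ('c'): window [3,7] length 5
  Position 8 ('g'): window [3,8] length 6 -- new best
  Position 9 ('a'): window [3,9] length 7 -- new best
  Position 10 ('b'): repeat (last at 6), move window start to 7
  Position 10 ('b'): window [7,10] length 4
  Position 11 ('d'): window [7,11] length 5
Longest substring with no repeats: "hdfbcga" with length 7

7
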